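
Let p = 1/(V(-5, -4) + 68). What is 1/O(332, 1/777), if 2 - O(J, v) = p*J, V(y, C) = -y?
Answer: -73/186 ≈ -0.39247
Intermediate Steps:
p = 1/73 (p = 1/(-1*(-5) + 68) = 1/(5 + 68) = 1/73 ≈ 0.013699)
O(J, v) = 2 - J/73
1/O(332, 1/777) = 1/(2 - 1/73*332) = 1/(2 - 332/73) = 1/(-186/73) = -73/186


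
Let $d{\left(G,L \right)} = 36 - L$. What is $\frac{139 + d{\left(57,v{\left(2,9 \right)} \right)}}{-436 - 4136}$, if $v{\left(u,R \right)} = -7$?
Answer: $- \frac{91}{2286} \approx -0.039807$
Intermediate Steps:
$\frac{139 + d{\left(57,v{\left(2,9 \right)} \right)}}{-436 - 4136} = \frac{139 + \left(36 - -7\right)}{-436 - 4136} = \frac{139 + \left(36 + 7\right)}{-4572} = \left(139 + 43\right) \left(- \frac{1}{4572}\right) = 182 \left(- \frac{1}{4572}\right) = - \frac{91}{2286}$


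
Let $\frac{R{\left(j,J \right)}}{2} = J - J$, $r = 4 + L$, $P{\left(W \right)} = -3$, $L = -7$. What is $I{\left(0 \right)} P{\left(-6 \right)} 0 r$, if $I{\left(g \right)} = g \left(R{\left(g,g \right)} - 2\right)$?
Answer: $0$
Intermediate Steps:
$r = -3$ ($r = 4 - 7 = -3$)
$R{\left(j,J \right)} = 0$ ($R{\left(j,J \right)} = 2 \left(J - J\right) = 2 \cdot 0 = 0$)
$I{\left(g \right)} = - 2 g$ ($I{\left(g \right)} = g \left(0 - 2\right) = g \left(-2\right) = - 2 g$)
$I{\left(0 \right)} P{\left(-6 \right)} 0 r = \left(-2\right) 0 \left(-3\right) 0 \left(-3\right) = 0 \left(-3\right) 0 = 0 \cdot 0 = 0$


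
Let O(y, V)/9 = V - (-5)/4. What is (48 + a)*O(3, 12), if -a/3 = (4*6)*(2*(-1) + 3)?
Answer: -2862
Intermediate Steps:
a = -72 (a = -3*4*6*(2*(-1) + 3) = -72*(-2 + 3) = -72 ≈ -72.000)
O(y, V) = 45/4 + 9*V (O(y, V) = 9*(V - (-5)/4) = 9*(V - 1*(-5/4)) = 9*(V + 5/4) = 9*(5/4 + V) = 45/4 + 9*V)
(48 + a)*O(3, 12) = (48 - 72)*(45/4 + 9*12) = -24*(45/4 + 108) = -24*477/4 = -2862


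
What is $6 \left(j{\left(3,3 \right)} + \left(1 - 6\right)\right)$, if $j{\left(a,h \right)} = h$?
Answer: $-12$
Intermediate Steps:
$6 \left(j{\left(3,3 \right)} + \left(1 - 6\right)\right) = 6 \left(3 + \left(1 - 6\right)\right) = 6 \left(3 - 5\right) = 6 \left(-2\right) = -12$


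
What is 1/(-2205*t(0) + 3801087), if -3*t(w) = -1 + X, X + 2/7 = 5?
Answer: 1/3803817 ≈ 2.6289e-7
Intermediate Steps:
X = 33/7 (X = -2/7 + 5 = 33/7 ≈ 4.7143)
t(w) = -26/21 (t(w) = -(-1 + 33/7)/3 = -1/3*26/7 = -26/21)
1/(-2205*t(0) + 3801087) = 1/(-2205*(-26/21) + 3801087) = 1/(2730 + 3801087) = 1/3803817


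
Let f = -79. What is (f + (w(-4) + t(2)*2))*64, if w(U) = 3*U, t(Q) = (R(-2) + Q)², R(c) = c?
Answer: -5824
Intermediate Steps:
t(Q) = (-2 + Q)²
(f + (w(-4) + t(2)*2))*64 = (-79 + (3*(-4) + (-2 + 2)²*2))*64 = (-79 + (-12 + 0²*2))*64 = (-79 + (-12 + 0*2))*64 = (-79 + (-12 + 0))*64 = (-79 - 12)*64 = -91*64 = -5824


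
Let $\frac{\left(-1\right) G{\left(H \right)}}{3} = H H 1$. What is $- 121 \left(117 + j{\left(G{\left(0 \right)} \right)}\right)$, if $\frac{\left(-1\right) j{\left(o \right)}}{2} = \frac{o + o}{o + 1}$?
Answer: $-14157$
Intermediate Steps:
$G{\left(H \right)} = - 3 H^{2}$ ($G{\left(H \right)} = - 3 H H 1 = - 3 H^{2} \cdot 1 = - 3 H^{2}$)
$j{\left(o \right)} = - \frac{4 o}{1 + o}$ ($j{\left(o \right)} = - 2 \frac{o + o}{o + 1} = - 2 \frac{2 o}{1 + o} = - \frac{4 o}{1 + o}$)
$- 121 \left(117 + j{\left(G{\left(0 \right)} \right)}\right) = - 121 \left(117 - \frac{4 \left(- 3 \cdot 0^{2}\right)}{1 - 3 \cdot 0^{2}}\right) = - 121 \left(117 - \frac{4 \left(\left(-3\right) 0\right)}{1 - 0}\right) = - 121 \left(117 - \frac{0}{1 + 0}\right) = - 121 \left(117 - \frac{0}{1}\right) = - 121 \left(117 - 0 \cdot 1\right) = - 121 \left(117 + 0\right) = \left(-121\right) 117 = -14157$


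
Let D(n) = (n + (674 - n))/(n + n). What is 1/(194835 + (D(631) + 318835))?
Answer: 631/324126107 ≈ 1.9468e-6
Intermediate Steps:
D(n) = 337/n (D(n) = 674/((2*n)) = 674*(1/(2*n)) = 337/n)
1/(194835 + (D(631) + 318835)) = 1/(194835 + (337/631 + 318835)) = 1/(194835 + 201185222/631) = 1/(324126107/631) = 631/324126107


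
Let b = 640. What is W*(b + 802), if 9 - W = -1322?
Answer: 1919302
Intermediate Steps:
W = 1331 (W = 9 - 1*(-1322) = 9 + 1322 = 1331)
W*(b + 802) = 1331*(640 + 802) = 1331*1442 = 1919302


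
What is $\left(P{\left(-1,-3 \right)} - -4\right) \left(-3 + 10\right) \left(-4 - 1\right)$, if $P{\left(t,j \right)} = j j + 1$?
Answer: $-490$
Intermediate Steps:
$P{\left(t,j \right)} = 1 + j^{2}$ ($P{\left(t,j \right)} = j^{2} + 1 = 1 + j^{2}$)
$\left(P{\left(-1,-3 \right)} - -4\right) \left(-3 + 10\right) \left(-4 - 1\right) = \left(\left(1 + \left(-3\right)^{2}\right) - -4\right) \left(-3 + 10\right) \left(-4 - 1\right) = \left(\left(1 + 9\right) + 4\right) 7 \left(-5\right) = \left(10 + 4\right) 7 \left(-5\right) = 14 \cdot 7 \left(-5\right) = 98 \left(-5\right) = -490$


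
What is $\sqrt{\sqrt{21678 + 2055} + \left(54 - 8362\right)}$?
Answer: $\sqrt{-8308 + 9 \sqrt{293}} \approx 90.299 i$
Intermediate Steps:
$\sqrt{\sqrt{21678 + 2055} + \left(54 - 8362\right)} = \sqrt{\sqrt{23733} + \left(54 - 8362\right)} = \sqrt{9 \sqrt{293} - 8308} = \sqrt{-8308 + 9 \sqrt{293}}$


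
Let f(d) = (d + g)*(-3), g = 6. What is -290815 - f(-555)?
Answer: -292462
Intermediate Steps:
f(d) = -18 - 3*d (f(d) = (d + 6)*(-3) = (6 + d)*(-3) = -18 - 3*d)
-290815 - f(-555) = -290815 - (-18 - 3*(-555)) = -290815 - (-18 + 1665) = -290815 - 1*1647 = -290815 - 1647 = -292462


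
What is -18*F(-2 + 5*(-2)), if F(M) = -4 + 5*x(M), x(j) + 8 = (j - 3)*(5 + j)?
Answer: -8658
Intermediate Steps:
x(j) = -8 + (-3 + j)*(5 + j) (x(j) = -8 + (j - 3)*(5 + j) = -8 + (-3 + j)*(5 + j))
F(M) = -119 + 5*M**2 + 10*M (F(M) = -4 + 5*(-23 + M**2 + 2*M) = -4 + (-115 + 5*M**2 + 10*M) = -119 + 5*M**2 + 10*M)
-18*F(-2 + 5*(-2)) = -18*(-119 + 5*(-2 + 5*(-2))**2 + 10*(-2 + 5*(-2))) = -18*(-119 + 5*(-2 - 10)**2 + 10*(-2 - 10)) = -18*(-119 + 5*(-12)**2 + 10*(-12)) = -18*(-119 + 5*144 - 120) = -18*(-119 + 720 - 120) = -18*481 = -8658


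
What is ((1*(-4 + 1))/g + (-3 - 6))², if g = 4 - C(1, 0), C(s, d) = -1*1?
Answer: 2304/25 ≈ 92.160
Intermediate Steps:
C(s, d) = -1
g = 5 (g = 4 - 1*(-1) = 4 + 1 = 5)
((1*(-4 + 1))/g + (-3 - 6))² = ((1*(-4 + 1))/5 + (-3 - 6))² = ((1*(-3))*(⅕) - 9)² = (-3*⅕ - 9)² = (-⅗ - 9)² = (-48/5)² = 2304/25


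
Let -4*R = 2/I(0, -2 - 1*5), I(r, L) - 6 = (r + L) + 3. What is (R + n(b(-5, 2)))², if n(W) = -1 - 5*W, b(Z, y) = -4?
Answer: 5625/16 ≈ 351.56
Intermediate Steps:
I(r, L) = 9 + L + r (I(r, L) = 6 + ((r + L) + 3) = 6 + ((L + r) + 3) = 6 + (3 + L + r) = 9 + L + r)
R = -¼ (R = -2/(4*(9 + (-2 - 1*5) + 0)) = -2/(4*(9 + (-2 - 5) + 0)) = -2/(4*(9 - 7 + 0)) = -2/(4*2) = -2/8 = -¼*1 = -¼ ≈ -0.25000)
(R + n(b(-5, 2)))² = (-¼ + (-1 - 5*(-4)))² = (-¼ + (-1 + 20))² = (-¼ + 19)² = (75/4)² = 5625/16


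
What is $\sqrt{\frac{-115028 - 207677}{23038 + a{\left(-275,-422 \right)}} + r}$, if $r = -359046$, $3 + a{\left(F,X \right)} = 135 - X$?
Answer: $\frac{i \sqrt{49961580156426}}{11796} \approx 599.22 i$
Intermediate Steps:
$a{\left(F,X \right)} = 132 - X$ ($a{\left(F,X \right)} = -3 - \left(-135 + X\right) = 132 - X$)
$\sqrt{\frac{-115028 - 207677}{23038 + a{\left(-275,-422 \right)}} + r} = \sqrt{\frac{-115028 - 207677}{23038 + \left(132 - -422\right)} - 359046} = \sqrt{- \frac{322705}{23038 + \left(132 + 422\right)} - 359046} = \sqrt{- \frac{322705}{23038 + 554} - 359046} = \sqrt{- \frac{322705}{23592} - 359046} = \sqrt{- \frac{8470935937}{23592}} = \frac{i \sqrt{49961580156426}}{11796}$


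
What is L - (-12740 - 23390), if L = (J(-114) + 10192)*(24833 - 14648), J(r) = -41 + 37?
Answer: 103800910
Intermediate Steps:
J(r) = -4
L = 103764780 (L = (-4 + 10192)*(24833 - 14648) = 10188*10185 = 103764780)
L - (-12740 - 23390) = 103764780 - (-12740 - 23390) = 103764780 - 1*(-36130) = 103764780 + 36130 = 103800910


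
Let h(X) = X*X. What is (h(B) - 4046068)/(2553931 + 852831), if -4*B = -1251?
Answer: -63172087/54508192 ≈ -1.1589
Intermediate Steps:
B = 1251/4 (B = -¼*(-1251) = 1251/4 ≈ 312.75)
h(X) = X²
(h(B) - 4046068)/(2553931 + 852831) = ((1251/4)² - 4046068)/(2553931 + 852831) = (1565001/16 - 4046068)/3406762 = -63172087/16*1/3406762 = -63172087/54508192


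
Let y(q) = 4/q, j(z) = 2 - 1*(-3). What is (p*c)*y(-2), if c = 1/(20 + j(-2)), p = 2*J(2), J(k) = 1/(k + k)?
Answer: -1/25 ≈ -0.040000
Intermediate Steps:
J(k) = 1/(2*k)
j(z) = 5 (j(z) = 2 + 3 = 5)
p = ½ (p = 2*((½)/2) = 2*((½)*(½)) = 2*(¼) = ½ ≈ 0.50000)
c = 1/25 (c = 1/(20 + 5) = 1/25 ≈ 0.040000)
(p*c)*y(-2) = ((½)*(1/25))*(4/(-2)) = (4*(-½))/50 = (1/50)*(-2) = -1/25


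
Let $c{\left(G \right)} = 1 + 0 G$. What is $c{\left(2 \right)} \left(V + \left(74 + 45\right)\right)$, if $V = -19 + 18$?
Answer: $118$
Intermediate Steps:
$V = -1$
$c{\left(G \right)} = 1$ ($c{\left(G \right)} = 1 + 0 = 1$)
$c{\left(2 \right)} \left(V + \left(74 + 45\right)\right) = 1 \left(-1 + \left(74 + 45\right)\right) = 1 \left(-1 + 119\right) = 1 \cdot 118 = 118$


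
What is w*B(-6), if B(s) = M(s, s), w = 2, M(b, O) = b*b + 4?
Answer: 80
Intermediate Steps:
M(b, O) = 4 + b² (M(b, O) = b² + 4 = 4 + b²)
B(s) = 4 + s²
w*B(-6) = 2*(4 + (-6)²) = 2*(4 + 36) = 2*40 = 80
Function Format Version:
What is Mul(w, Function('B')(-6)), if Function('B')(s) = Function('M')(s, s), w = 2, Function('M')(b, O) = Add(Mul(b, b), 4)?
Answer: 80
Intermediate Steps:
Function('M')(b, O) = Add(4, Pow(b, 2)) (Function('M')(b, O) = Add(Pow(b, 2), 4) = Add(4, Pow(b, 2)))
Function('B')(s) = Add(4, Pow(s, 2))
Mul(w, Function('B')(-6)) = Mul(2, Add(4, Pow(-6, 2))) = Mul(2, Add(4, 36)) = Mul(2, 40) = 80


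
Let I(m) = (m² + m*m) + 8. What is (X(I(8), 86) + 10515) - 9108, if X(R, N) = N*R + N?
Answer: 13189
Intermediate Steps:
I(m) = 8 + 2*m² (I(m) = (m² + m²) + 8 = 2*m² + 8 = 8 + 2*m²)
X(R, N) = N + N*R
(X(I(8), 86) + 10515) - 9108 = (86*(1 + (8 + 2*8²)) + 10515) - 9108 = (86*(1 + (8 + 2*64)) + 10515) - 9108 = (86*(1 + (8 + 128)) + 10515) - 9108 = (86*(1 + 136) + 10515) - 9108 = (86*137 + 10515) - 9108 = (11782 + 10515) - 9108 = 22297 - 9108 = 13189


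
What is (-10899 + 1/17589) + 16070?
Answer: 90952720/17589 ≈ 5171.0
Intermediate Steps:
(-10899 + 1/17589) + 16070 = -191702510/17589 + 16070 = 90952720/17589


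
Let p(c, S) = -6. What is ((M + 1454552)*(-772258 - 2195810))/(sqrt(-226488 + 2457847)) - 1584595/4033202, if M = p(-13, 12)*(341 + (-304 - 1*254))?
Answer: -1584595/4033202 - 4321073670072*sqrt(2231359)/2231359 ≈ -2.8927e+9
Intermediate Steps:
M = 1302 (M = -6*(341 + (-304 - 1*254)) = -6*(341 + (-304 - 254)) = -6*(341 - 558) = -6*(-217) = 1302)
((M + 1454552)*(-772258 - 2195810))/(sqrt(-226488 + 2457847)) - 1584595/4033202 = ((1302 + 1454552)*(-772258 - 2195810))/(sqrt(-226488 + 2457847)) - 1584595/4033202 = (1455854*(-2968068))/(sqrt(2231359)) - 1584595*1/4033202 = -4321073670072*sqrt(2231359)/2231359 - 1584595/4033202 = -1584595/4033202 - 4321073670072*sqrt(2231359)/2231359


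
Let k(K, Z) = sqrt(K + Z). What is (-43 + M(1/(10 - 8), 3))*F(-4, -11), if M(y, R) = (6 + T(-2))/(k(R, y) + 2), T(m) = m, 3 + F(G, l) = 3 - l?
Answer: -297 - 44*sqrt(14) ≈ -461.63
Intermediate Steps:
F(G, l) = -l (F(G, l) = -3 + (3 - l) = -l)
M(y, R) = 4/(2 + sqrt(R + y)) (M(y, R) = (6 - 2)/(sqrt(R + y) + 2) = 4/(2 + sqrt(R + y)))
(-43 + M(1/(10 - 8), 3))*F(-4, -11) = (-43 + 4/(2 + sqrt(3 + 1/(10 - 8))))*(-1*(-11)) = (-43 + 4/(2 + sqrt(3 + 1/2)))*11 = (-43 + 4/(2 + sqrt(7/2)))*11 = (-43 + 4/(2 + sqrt(14)/2))*11 = -473 + 44/(2 + sqrt(14)/2)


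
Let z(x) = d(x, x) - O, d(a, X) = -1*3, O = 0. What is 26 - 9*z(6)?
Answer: 53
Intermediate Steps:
d(a, X) = -3
z(x) = -3 (z(x) = -3 - 1*0 = -3 + 0 = -3)
26 - 9*z(6) = 26 - 9*(-3) = 26 + 27 = 53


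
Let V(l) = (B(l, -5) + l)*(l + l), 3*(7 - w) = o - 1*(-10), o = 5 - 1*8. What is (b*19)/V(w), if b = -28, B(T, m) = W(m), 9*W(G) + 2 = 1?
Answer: -513/41 ≈ -12.512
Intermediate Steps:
o = -3 (o = 5 - 8 = -3)
W(G) = -⅑ (W(G) = -2/9 + (⅑)*1 = -2/9 + ⅑ = -⅑)
B(T, m) = -⅑
w = 14/3 (w = 7 - (-3 - 1*(-10))/3 = 7 - (-3 + 10)/3 = 7 - ⅓*7 = 7 - 7/3 = 14/3 ≈ 4.6667)
V(l) = 2*l*(-⅑ + l) (V(l) = (-⅑ + l)*(l + l) = (-⅑ + l)*(2*l) = 2*l*(-⅑ + l))
(b*19)/V(w) = (-28*19)/(((2/9)*(14/3)*(-1 + 9*(14/3)))) = -532*27/(28*(-1 + 42)) = -532/((2/9)*(14/3)*41) = -532/1148/27 = -532*27/1148 = -513/41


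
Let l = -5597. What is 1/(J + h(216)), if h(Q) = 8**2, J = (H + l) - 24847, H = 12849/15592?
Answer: -15592/473672111 ≈ -3.2917e-5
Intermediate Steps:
H = 12849/15592 (H = 12849*(1/15592) = 12849/15592 ≈ 0.82408)
J = -474669999/15592 (J = (12849/15592 - 5597) - 24847 = -87255575/15592 - 24847 = -474669999/15592 ≈ -30443.)
h(Q) = 64
1/(J + h(216)) = 1/(-474669999/15592 + 64) = 1/(-473672111/15592) = -15592/473672111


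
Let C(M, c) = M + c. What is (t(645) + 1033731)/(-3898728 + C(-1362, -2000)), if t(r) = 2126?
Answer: -1035857/3902090 ≈ -0.26546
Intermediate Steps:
(t(645) + 1033731)/(-3898728 + C(-1362, -2000)) = (2126 + 1033731)/(-3898728 + (-1362 - 2000)) = 1035857/(-3898728 - 3362) = 1035857/(-3902090) = 1035857*(-1/3902090) = -1035857/3902090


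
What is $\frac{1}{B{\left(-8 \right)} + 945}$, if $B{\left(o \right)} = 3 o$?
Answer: $\frac{1}{921} \approx 0.0010858$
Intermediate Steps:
$\frac{1}{B{\left(-8 \right)} + 945} = \frac{1}{3 \left(-8\right) + 945} = \frac{1}{-24 + 945} = \frac{1}{921}$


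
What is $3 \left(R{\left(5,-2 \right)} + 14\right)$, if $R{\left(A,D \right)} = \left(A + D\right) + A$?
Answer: $66$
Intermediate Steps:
$R{\left(A,D \right)} = D + 2 A$
$3 \left(R{\left(5,-2 \right)} + 14\right) = 3 \left(\left(-2 + 2 \cdot 5\right) + 14\right) = 3 \left(\left(-2 + 10\right) + 14\right) = 3 \left(8 + 14\right) = 3 \cdot 22 = 66$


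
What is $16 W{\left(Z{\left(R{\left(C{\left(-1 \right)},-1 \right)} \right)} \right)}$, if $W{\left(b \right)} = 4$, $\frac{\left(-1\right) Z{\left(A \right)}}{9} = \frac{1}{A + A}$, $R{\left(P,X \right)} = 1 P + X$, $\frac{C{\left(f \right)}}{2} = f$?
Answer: $64$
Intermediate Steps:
$C{\left(f \right)} = 2 f$
$R{\left(P,X \right)} = P + X$
$Z{\left(A \right)} = - \frac{9}{2 A}$ ($Z{\left(A \right)} = - \frac{9}{A + A} = - \frac{9}{2 A}$)
$16 W{\left(Z{\left(R{\left(C{\left(-1 \right)},-1 \right)} \right)} \right)} = 16 \cdot 4 = 64$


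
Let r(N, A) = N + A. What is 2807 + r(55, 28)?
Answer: 2890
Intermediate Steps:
r(N, A) = A + N
2807 + r(55, 28) = 2807 + (28 + 55) = 2807 + 83 = 2890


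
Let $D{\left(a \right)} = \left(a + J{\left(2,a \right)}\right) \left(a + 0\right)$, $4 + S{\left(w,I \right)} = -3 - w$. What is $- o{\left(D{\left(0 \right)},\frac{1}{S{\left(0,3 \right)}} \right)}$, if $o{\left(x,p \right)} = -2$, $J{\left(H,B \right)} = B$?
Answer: $2$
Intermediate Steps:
$S{\left(w,I \right)} = -7 - w$ ($S{\left(w,I \right)} = -4 - \left(3 + w\right) = -7 - w$)
$D{\left(a \right)} = 2 a^{2}$ ($D{\left(a \right)} = \left(a + a\right) \left(a + 0\right) = 2 a a = 2 a^{2}$)
$- o{\left(D{\left(0 \right)},\frac{1}{S{\left(0,3 \right)}} \right)} = \left(-1\right) \left(-2\right) = 2$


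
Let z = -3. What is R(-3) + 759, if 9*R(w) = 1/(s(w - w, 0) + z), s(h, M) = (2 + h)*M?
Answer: 20492/27 ≈ 758.96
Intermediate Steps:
s(h, M) = M*(2 + h)
R(w) = -1/27 (R(w) = 1/(9*(0*(2 + (w - w)) - 3)) = 1/(9*(0*(2 + 0) - 3)) = 1/(9*(0*2 - 3)) = 1/(9*(0 - 3)) = (1/9)/(-3) = (1/9)*(-1/3) = -1/27)
R(-3) + 759 = -1/27 + 759 = 20492/27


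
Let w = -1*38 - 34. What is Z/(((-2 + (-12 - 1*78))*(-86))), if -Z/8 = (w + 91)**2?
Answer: -361/989 ≈ -0.36502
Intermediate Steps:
w = -72 (w = -38 - 34 = -72)
Z = -2888 (Z = -8*(-72 + 91)**2 = -8*19**2 = -8*361 = -2888)
Z/(((-2 + (-12 - 1*78))*(-86))) = -2888*(-1/(86*(-2 + (-12 - 1*78)))) = -2888*(-1/(86*(-2 + (-12 - 78)))) = -2888*(-1/(86*(-2 - 90))) = -2888/((-92*(-86))) = -2888/7912 = -2888*1/7912 = -361/989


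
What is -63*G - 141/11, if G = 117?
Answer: -81222/11 ≈ -7383.8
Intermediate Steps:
-63*G - 141/11 = -63*117 - 141/11 = -7371 - 141*1/11 = -7371 - 141/11 = -81222/11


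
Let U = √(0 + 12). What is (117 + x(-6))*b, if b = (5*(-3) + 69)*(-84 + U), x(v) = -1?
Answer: -526176 + 12528*√3 ≈ -5.0448e+5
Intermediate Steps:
U = 2*√3 (U = √12 = 2*√3 ≈ 3.4641)
b = -4536 + 108*√3 (b = (5*(-3) + 69)*(-84 + 2*√3) = (-15 + 69)*(-84 + 2*√3) = 54*(-84 + 2*√3) = -4536 + 108*√3 ≈ -4348.9)
(117 + x(-6))*b = (117 - 1)*(-4536 + 108*√3) = 116*(-4536 + 108*√3) = -526176 + 12528*√3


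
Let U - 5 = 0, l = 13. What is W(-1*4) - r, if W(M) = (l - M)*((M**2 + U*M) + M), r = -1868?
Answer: 1732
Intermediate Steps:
U = 5 (U = 5 + 0 = 5)
W(M) = (13 - M)*(M**2 + 6*M) (W(M) = (13 - M)*((M**2 + 5*M) + M) = (13 - M)*(M**2 + 6*M))
W(-1*4) - r = (-1*4)*(78 - (-1*4)**2 + 7*(-1*4)) - 1*(-1868) = -4*(78 - 1*(-4)**2 + 7*(-4)) + 1868 = -4*(78 - 1*16 - 28) + 1868 = -4*(78 - 16 - 28) + 1868 = -4*34 + 1868 = -136 + 1868 = 1732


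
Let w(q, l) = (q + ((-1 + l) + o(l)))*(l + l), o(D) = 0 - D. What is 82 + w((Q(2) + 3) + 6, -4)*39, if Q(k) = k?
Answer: -3038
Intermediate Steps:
o(D) = -D
w(q, l) = 2*l*(-1 + q) (w(q, l) = (q + ((-1 + l) - l))*(l + l) = (q - 1)*(2*l) = (-1 + q)*(2*l) = 2*l*(-1 + q))
82 + w((Q(2) + 3) + 6, -4)*39 = 82 + (2*(-4)*(-1 + ((2 + 3) + 6)))*39 = 82 + (2*(-4)*(-1 + (5 + 6)))*39 = 82 + (2*(-4)*(-1 + 11))*39 = 82 + (2*(-4)*10)*39 = 82 - 80*39 = 82 - 3120 = -3038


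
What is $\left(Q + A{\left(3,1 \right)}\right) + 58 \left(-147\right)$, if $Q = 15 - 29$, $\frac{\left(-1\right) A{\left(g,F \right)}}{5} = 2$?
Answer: $-8550$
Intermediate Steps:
$A{\left(g,F \right)} = -10$ ($A{\left(g,F \right)} = \left(-5\right) 2 = -10$)
$Q = -14$
$\left(Q + A{\left(3,1 \right)}\right) + 58 \left(-147\right) = \left(-14 - 10\right) + 58 \left(-147\right) = -24 - 8526 = -8550$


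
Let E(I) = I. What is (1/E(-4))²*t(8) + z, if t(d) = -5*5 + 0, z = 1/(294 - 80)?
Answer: -2667/1712 ≈ -1.5578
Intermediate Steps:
z = 1/214 ≈ 0.0046729
t(d) = -25 (t(d) = -25 + 0 = -25)
(1/E(-4))²*t(8) + z = (1/(-4))²*(-25) + 1/214 = (-¼)²*(-25) + 1/214 = (1/16)*(-25) + 1/214 = -25/16 + 1/214 = -2667/1712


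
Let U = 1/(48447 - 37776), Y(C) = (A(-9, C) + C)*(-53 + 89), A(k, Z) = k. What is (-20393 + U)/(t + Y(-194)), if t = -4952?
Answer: 108806851/65413230 ≈ 1.6634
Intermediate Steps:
Y(C) = -324 + 36*C (Y(C) = (-9 + C)*(-53 + 89) = (-9 + C)*36 = -324 + 36*C)
U = 1/10671 ≈ 9.3712e-5
(-20393 + U)/(t + Y(-194)) = (-20393 + 1/10671)/(-4952 + (-324 + 36*(-194))) = -217613702/(10671*(-4952 + (-324 - 6984))) = -217613702/(10671*(-4952 - 7308)) = -217613702/10671/(-12260) = -217613702/10671*(-1/12260) = 108806851/65413230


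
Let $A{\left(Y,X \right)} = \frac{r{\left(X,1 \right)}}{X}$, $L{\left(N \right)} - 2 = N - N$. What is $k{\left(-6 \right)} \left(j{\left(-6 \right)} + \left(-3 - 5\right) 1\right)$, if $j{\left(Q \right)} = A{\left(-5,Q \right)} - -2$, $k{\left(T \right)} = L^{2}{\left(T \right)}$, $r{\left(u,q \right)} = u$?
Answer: $-20$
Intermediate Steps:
$L{\left(N \right)} = 2$ ($L{\left(N \right)} = 2 + \left(N - N\right) = 2 + 0 = 2$)
$A{\left(Y,X \right)} = 1$ ($A{\left(Y,X \right)} = \frac{X}{X} = 1$)
$k{\left(T \right)} = 4$ ($k{\left(T \right)} = 2^{2} = 4$)
$j{\left(Q \right)} = 3$ ($j{\left(Q \right)} = 1 - -2 = 1 + 2 = 3$)
$k{\left(-6 \right)} \left(j{\left(-6 \right)} + \left(-3 - 5\right) 1\right) = 4 \left(3 + \left(-3 - 5\right) 1\right) = 4 \left(3 - 8\right) = 4 \left(-5\right) = -20$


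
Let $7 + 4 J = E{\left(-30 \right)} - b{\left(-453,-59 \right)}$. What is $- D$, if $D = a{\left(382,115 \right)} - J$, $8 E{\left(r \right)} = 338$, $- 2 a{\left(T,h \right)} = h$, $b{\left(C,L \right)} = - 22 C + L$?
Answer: $- \frac{38567}{16} \approx -2410.4$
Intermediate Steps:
$b{\left(C,L \right)} = L - 22 C$
$a{\left(T,h \right)} = - \frac{h}{2}$
$E{\left(r \right)} = \frac{169}{4}$ ($E{\left(r \right)} = \frac{1}{8} \cdot 338 = \frac{169}{4}$)
$J = - \frac{39487}{16}$ ($J = - \frac{7}{4} + \frac{\frac{169}{4} - \left(-59 - -9966\right)}{4} = - \frac{7}{4} + \frac{\frac{169}{4} - \left(-59 + 9966\right)}{4} = - \frac{7}{4} + \frac{\frac{169}{4} - 9907}{4} = - \frac{7}{4} + \frac{1}{4} \left(- \frac{39459}{4}\right) = - \frac{7}{4} - \frac{39459}{16} = - \frac{39487}{16} \approx -2467.9$)
$D = \frac{38567}{16}$ ($D = \left(- \frac{1}{2}\right) 115 - - \frac{39487}{16} = - \frac{115}{2} + \frac{39487}{16} = \frac{38567}{16} \approx 2410.4$)
$- D = \left(-1\right) \frac{38567}{16} = - \frac{38567}{16}$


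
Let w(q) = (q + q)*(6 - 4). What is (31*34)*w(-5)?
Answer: -21080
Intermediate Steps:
w(q) = 4*q (w(q) = (2*q)*2 = 4*q)
(31*34)*w(-5) = (31*34)*(4*(-5)) = 1054*(-20) = -21080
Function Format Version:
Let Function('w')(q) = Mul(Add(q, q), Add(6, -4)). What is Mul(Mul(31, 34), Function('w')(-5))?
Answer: -21080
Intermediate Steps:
Function('w')(q) = Mul(4, q) (Function('w')(q) = Mul(Mul(2, q), 2) = Mul(4, q))
Mul(Mul(31, 34), Function('w')(-5)) = Mul(Mul(31, 34), Mul(4, -5)) = Mul(1054, -20) = -21080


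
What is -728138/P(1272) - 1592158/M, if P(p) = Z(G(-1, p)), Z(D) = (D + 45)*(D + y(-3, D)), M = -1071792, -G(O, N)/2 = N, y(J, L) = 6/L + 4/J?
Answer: 1981558997049517/1445298977928456 ≈ 1.3710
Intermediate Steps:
y(J, L) = 4/J + 6/L
G(O, N) = -2*N
Z(D) = (45 + D)*(-4/3 + D + 6/D) (Z(D) = (D + 45)*(D + (4/(-3) + 6/D)) = (45 + D)*(D + (4*(-1/3) + 6/D)) = (45 + D)*(D + (-4/3 + 6/D)) = (45 + D)*(-4/3 + D + 6/D))
P(p) = -54 - 135/p + 4*p**2 - 262*p/3 (P(p) = -54 + (-2*p)**2 + 270/((-2*p)) + 131*(-2*p)/3 = -54 + 4*p**2 + 270*(-1/(2*p)) - 262*p/3 = -54 + 4*p**2 - 135/p - 262*p/3 = -54 - 135/p + 4*p**2 - 262*p/3)
-728138/P(1272) - 1592158/M = -728138/(-54 - 135/1272 + 4*1272**2 - 262/3*1272) - 1592158/(-1071792) = -728138/(-54 - 135*1/1272 + 4*1617984 - 111088) - 1592158*(-1/1071792) = -728138/(-54 - 45/424 + 6471936 - 111088) + 796079/535896 = -728138/2696976611/424 + 796079/535896 = -728138*424/2696976611 + 796079/535896 = -308730512/2696976611 + 796079/535896 = 1981558997049517/1445298977928456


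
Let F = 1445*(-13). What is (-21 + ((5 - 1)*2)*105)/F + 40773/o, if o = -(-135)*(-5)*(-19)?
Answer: 3873934/1235475 ≈ 3.1356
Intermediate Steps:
F = -18785
o = 12825 (o = -27*25*(-19) = -675*(-19) = 12825)
(-21 + ((5 - 1)*2)*105)/F + 40773/o = (-21 + ((5 - 1)*2)*105)/(-18785) + 40773/12825 = (-21 + (4*2)*105)*(-1/18785) + 40773*(1/12825) = (-21 + 8*105)*(-1/18785) + 13591/4275 = (-21 + 840)*(-1/18785) + 13591/4275 = 819*(-1/18785) + 13591/4275 = -63/1445 + 13591/4275 = 3873934/1235475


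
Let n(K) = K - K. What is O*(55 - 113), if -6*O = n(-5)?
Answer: 0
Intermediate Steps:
n(K) = 0
O = 0 (O = -1/6*0 = 0)
O*(55 - 113) = 0*(55 - 113) = 0*(-58) = 0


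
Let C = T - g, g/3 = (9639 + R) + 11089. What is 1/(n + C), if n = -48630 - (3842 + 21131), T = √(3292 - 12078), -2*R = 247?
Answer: -541666/73350549033 - 4*I*√8786/73350549033 ≈ -7.3846e-6 - 5.1115e-9*I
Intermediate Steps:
R = -247/2 (R = -½*247 = -247/2 ≈ -123.50)
g = 123627/2 (g = 3*((9639 - 247/2) + 11089) = 3*(19031/2 + 11089) = 3*(41209/2) = 123627/2 ≈ 61814.)
T = I*√8786 (T = √(-8786) = I*√8786 ≈ 93.734*I)
C = -123627/2 + I*√8786 (C = I*√8786 - 1*123627/2 = I*√8786 - 123627/2 = -123627/2 + I*√8786 ≈ -61814.0 + 93.734*I)
n = -73603 (n = -48630 - 1*24973 = -48630 - 24973 = -73603)
1/(n + C) = 1/(-73603 + (-123627/2 + I*√8786)) = 1/(-270833/2 + I*√8786)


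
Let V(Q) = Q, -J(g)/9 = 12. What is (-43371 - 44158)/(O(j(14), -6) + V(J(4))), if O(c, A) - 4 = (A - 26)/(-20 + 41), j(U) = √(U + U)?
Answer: 1838109/2216 ≈ 829.47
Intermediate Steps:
J(g) = -108 (J(g) = -9*12 = -108)
j(U) = √2*√U (j(U) = √(2*U) = √2*√U)
O(c, A) = 58/21 + A/21 (O(c, A) = 4 + (A - 26)/(-20 + 41) = 4 + (-26 + A)/21 = 4 + (-26 + A)*(1/21) = 4 + (-26/21 + A/21) = 58/21 + A/21)
(-43371 - 44158)/(O(j(14), -6) + V(J(4))) = (-43371 - 44158)/((58/21 + (1/21)*(-6)) - 108) = -87529/((58/21 - 2/7) - 108) = -87529/(52/21 - 108) = -87529/(-2216/21) = -87529*(-21/2216) = 1838109/2216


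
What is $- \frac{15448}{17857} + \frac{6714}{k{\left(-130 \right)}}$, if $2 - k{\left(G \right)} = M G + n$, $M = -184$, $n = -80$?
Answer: $- \frac{81356887}{70945861} \approx -1.1467$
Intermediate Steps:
$k{\left(G \right)} = 82 + 184 G$ ($k{\left(G \right)} = 2 - \left(- 184 G - 80\right) = 2 - \left(-80 - 184 G\right) = 2 + \left(80 + 184 G\right) = 82 + 184 G$)
$- \frac{15448}{17857} + \frac{6714}{k{\left(-130 \right)}} = - \frac{15448}{17857} + \frac{6714}{82 + 184 \left(-130\right)} = \left(-15448\right) \frac{1}{17857} + \frac{6714}{82 - 23920} = - \frac{15448}{17857} + \frac{6714}{-23838} = - \frac{15448}{17857} + 6714 \left(- \frac{1}{23838}\right) = - \frac{15448}{17857} - \frac{1119}{3973} = - \frac{81356887}{70945861}$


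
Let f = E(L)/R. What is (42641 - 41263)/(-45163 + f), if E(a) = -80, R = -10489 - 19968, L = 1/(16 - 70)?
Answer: -41969746/1375529411 ≈ -0.030512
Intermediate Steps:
L = -1/54 (L = 1/(-54) = -1/54 ≈ -0.018519)
R = -30457
f = 80/30457 (f = -80/(-30457) = -80*(-1/30457) = 80/30457 ≈ 0.0026267)
(42641 - 41263)/(-45163 + f) = (42641 - 41263)/(-45163 + 80/30457) = 1378/(-1375529411/30457) = 1378*(-30457/1375529411) = -41969746/1375529411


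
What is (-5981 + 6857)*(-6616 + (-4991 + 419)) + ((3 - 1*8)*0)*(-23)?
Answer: -9800688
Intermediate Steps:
(-5981 + 6857)*(-6616 + (-4991 + 419)) + ((3 - 1*8)*0)*(-23) = 876*(-6616 - 4572) + ((3 - 8)*0)*(-23) = 876*(-11188) - 5*0*(-23) = -9800688 + 0*(-23) = -9800688 + 0 = -9800688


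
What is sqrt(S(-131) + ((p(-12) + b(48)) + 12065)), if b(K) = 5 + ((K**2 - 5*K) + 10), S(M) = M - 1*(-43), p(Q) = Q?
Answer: 2*sqrt(3511) ≈ 118.51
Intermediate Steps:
S(M) = 43 + M (S(M) = M + 43 = 43 + M)
b(K) = 15 + K**2 - 5*K (b(K) = 5 + (10 + K**2 - 5*K) = 15 + K**2 - 5*K)
sqrt(S(-131) + ((p(-12) + b(48)) + 12065)) = sqrt((43 - 131) + ((-12 + (15 + 48**2 - 5*48)) + 12065)) = sqrt(-88 + ((-12 + (15 + 2304 - 240)) + 12065)) = sqrt(-88 + ((-12 + 2079) + 12065)) = sqrt(-88 + (2067 + 12065)) = sqrt(-88 + 14132) = sqrt(14044) = 2*sqrt(3511)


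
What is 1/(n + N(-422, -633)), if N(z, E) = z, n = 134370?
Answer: 1/133948 ≈ 7.4656e-6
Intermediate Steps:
1/(n + N(-422, -633)) = 1/(134370 - 422) = 1/133948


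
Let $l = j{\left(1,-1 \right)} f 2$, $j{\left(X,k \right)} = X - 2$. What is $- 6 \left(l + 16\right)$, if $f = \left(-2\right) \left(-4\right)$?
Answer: $0$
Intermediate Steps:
$j{\left(X,k \right)} = -2 + X$ ($j{\left(X,k \right)} = X - 2 = -2 + X$)
$f = 8$
$l = -16$ ($l = \left(-2 + 1\right) 8 \cdot 2 = \left(-1\right) 8 \cdot 2 = \left(-8\right) 2 = -16$)
$- 6 \left(l + 16\right) = - 6 \left(-16 + 16\right) = \left(-6\right) 0 = 0$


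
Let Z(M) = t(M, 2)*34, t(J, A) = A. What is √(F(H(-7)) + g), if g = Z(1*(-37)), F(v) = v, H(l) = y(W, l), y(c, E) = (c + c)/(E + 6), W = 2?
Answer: 8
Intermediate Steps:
Z(M) = 68 (Z(M) = 2*34 = 68)
y(c, E) = 2*c/(6 + E) (y(c, E) = (2*c)/(6 + E) = 2*c/(6 + E))
H(l) = 4/(6 + l) (H(l) = 2*2/(6 + l) = 4/(6 + l))
g = 68
√(F(H(-7)) + g) = √(4/(6 - 7) + 68) = √(4/(-1) + 68) = √(4*(-1) + 68) = √(-4 + 68) = √64 = 8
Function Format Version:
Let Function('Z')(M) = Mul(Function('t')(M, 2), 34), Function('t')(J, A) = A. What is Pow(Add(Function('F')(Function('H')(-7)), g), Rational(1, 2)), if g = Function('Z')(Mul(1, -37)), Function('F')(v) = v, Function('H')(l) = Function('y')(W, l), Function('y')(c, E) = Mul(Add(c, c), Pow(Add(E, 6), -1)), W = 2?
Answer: 8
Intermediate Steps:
Function('Z')(M) = 68 (Function('Z')(M) = Mul(2, 34) = 68)
Function('y')(c, E) = Mul(2, c, Pow(Add(6, E), -1)) (Function('y')(c, E) = Mul(Mul(2, c), Pow(Add(6, E), -1)) = Mul(2, c, Pow(Add(6, E), -1)))
Function('H')(l) = Mul(4, Pow(Add(6, l), -1)) (Function('H')(l) = Mul(2, 2, Pow(Add(6, l), -1)) = Mul(4, Pow(Add(6, l), -1)))
g = 68
Pow(Add(Function('F')(Function('H')(-7)), g), Rational(1, 2)) = Pow(Add(Mul(4, Pow(Add(6, -7), -1)), 68), Rational(1, 2)) = Pow(Add(Mul(4, Pow(-1, -1)), 68), Rational(1, 2)) = Pow(Add(Mul(4, -1), 68), Rational(1, 2)) = Pow(Add(-4, 68), Rational(1, 2)) = Pow(64, Rational(1, 2)) = 8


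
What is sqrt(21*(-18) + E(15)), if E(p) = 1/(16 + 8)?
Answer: I*sqrt(54426)/12 ≈ 19.441*I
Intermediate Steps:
E(p) = 1/24
sqrt(21*(-18) + E(15)) = sqrt(21*(-18) + 1/24) = sqrt(-378 + 1/24) = sqrt(-9071/24) = I*sqrt(54426)/12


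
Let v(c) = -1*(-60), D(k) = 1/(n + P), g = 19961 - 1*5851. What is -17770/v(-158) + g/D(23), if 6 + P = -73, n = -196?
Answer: -23283277/6 ≈ -3.8805e+6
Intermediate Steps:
g = 14110 (g = 19961 - 5851 = 14110)
P = -79 (P = -6 - 73 = -79)
D(k) = -1/275 (D(k) = 1/(-196 - 79) = 1/(-275) = -1/275)
v(c) = 60
-17770/v(-158) + g/D(23) = -17770/60 + 14110/(-1/275) = -17770*1/60 + 14110*(-275) = -1777/6 - 3880250 = -23283277/6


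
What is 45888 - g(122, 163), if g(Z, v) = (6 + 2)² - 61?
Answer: 45885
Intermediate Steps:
g(Z, v) = 3 (g(Z, v) = 8² - 61 = 64 - 61 = 3)
45888 - g(122, 163) = 45888 - 1*3 = 45888 - 3 = 45885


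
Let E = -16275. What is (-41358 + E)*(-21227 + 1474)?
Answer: 1138424649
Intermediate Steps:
(-41358 + E)*(-21227 + 1474) = (-41358 - 16275)*(-21227 + 1474) = -57633*(-19753) = 1138424649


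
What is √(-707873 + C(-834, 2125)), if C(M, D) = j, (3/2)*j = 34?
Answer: I*√6370653/3 ≈ 841.34*I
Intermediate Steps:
j = 68/3 (j = (⅔)*34 = 68/3 ≈ 22.667)
C(M, D) = 68/3
√(-707873 + C(-834, 2125)) = √(-707873 + 68/3) = √(-2123551/3) = I*√6370653/3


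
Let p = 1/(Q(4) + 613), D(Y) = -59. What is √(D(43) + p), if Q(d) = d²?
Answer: I*√23342190/629 ≈ 7.681*I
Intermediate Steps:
p = 1/629 (p = 1/(4² + 613) = 1/(16 + 613) = 1/629 ≈ 0.0015898)
√(D(43) + p) = √(-59 + 1/629) = √(-37110/629) = I*√23342190/629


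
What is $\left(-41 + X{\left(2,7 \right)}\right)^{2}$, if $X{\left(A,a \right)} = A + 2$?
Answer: $1369$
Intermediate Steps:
$X{\left(A,a \right)} = 2 + A$
$\left(-41 + X{\left(2,7 \right)}\right)^{2} = \left(-41 + \left(2 + 2\right)\right)^{2} = \left(-41 + 4\right)^{2} = \left(-37\right)^{2} = 1369$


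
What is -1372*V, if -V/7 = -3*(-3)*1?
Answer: 86436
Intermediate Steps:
V = -63 (V = -7*(-3*(-3)) = -63 ≈ -63.000)
-1372*V = -1372*(-63) = 86436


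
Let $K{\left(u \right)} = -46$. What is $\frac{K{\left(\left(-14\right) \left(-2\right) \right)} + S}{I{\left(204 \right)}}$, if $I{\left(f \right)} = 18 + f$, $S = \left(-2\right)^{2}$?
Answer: $- \frac{7}{37} \approx -0.18919$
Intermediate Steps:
$S = 4$
$\frac{K{\left(\left(-14\right) \left(-2\right) \right)} + S}{I{\left(204 \right)}} = \frac{-46 + 4}{18 + 204} = - \frac{42}{222} = \left(-42\right) \frac{1}{222} = - \frac{7}{37}$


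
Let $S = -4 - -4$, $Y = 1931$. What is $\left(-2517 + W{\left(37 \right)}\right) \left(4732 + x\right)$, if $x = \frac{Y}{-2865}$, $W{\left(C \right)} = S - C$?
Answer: $- \frac{34620105946}{2865} \approx -1.2084 \cdot 10^{7}$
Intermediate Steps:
$S = 0$ ($S = -4 + 4 = 0$)
$W{\left(C \right)} = - C$ ($W{\left(C \right)} = 0 - C = - C$)
$x = - \frac{1931}{2865}$ ($x = \frac{1931}{-2865} = 1931 \left(- \frac{1}{2865}\right) = - \frac{1931}{2865} \approx -0.674$)
$\left(-2517 + W{\left(37 \right)}\right) \left(4732 + x\right) = \left(-2517 - 37\right) \left(4732 - \frac{1931}{2865}\right) = \left(-2517 - 37\right) \frac{13555249}{2865} = \left(-2554\right) \frac{13555249}{2865} = - \frac{34620105946}{2865}$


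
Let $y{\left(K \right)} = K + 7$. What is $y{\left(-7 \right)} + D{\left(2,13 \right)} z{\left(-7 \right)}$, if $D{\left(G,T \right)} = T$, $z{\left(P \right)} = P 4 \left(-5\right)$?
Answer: $1820$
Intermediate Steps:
$z{\left(P \right)} = - 20 P$ ($z{\left(P \right)} = 4 P \left(-5\right) = - 20 P$)
$y{\left(K \right)} = 7 + K$
$y{\left(-7 \right)} + D{\left(2,13 \right)} z{\left(-7 \right)} = \left(7 - 7\right) + 13 \left(\left(-20\right) \left(-7\right)\right) = 0 + 13 \cdot 140 = 0 + 1820 = 1820$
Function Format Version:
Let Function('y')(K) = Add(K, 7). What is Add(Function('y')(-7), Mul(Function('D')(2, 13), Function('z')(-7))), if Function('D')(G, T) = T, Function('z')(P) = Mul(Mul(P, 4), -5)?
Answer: 1820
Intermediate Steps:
Function('z')(P) = Mul(-20, P) (Function('z')(P) = Mul(Mul(4, P), -5) = Mul(-20, P))
Function('y')(K) = Add(7, K)
Add(Function('y')(-7), Mul(Function('D')(2, 13), Function('z')(-7))) = Add(Add(7, -7), Mul(13, Mul(-20, -7))) = Add(0, Mul(13, 140)) = Add(0, 1820) = 1820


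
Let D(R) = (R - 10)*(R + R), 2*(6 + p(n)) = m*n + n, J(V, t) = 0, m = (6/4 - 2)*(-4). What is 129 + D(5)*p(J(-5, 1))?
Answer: 429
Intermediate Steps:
m = 2 (m = (6*(¼) - 2)*(-4) = (3/2 - 2)*(-4) = -½*(-4) = 2)
p(n) = -6 + 3*n/2 (p(n) = -6 + (2*n + n)/2 = -6 + (3*n)/2 = -6 + 3*n/2)
D(R) = 2*R*(-10 + R) (D(R) = (-10 + R)*(2*R) = 2*R*(-10 + R))
129 + D(5)*p(J(-5, 1)) = 129 + (2*5*(-10 + 5))*(-6 + (3/2)*0) = 129 + (2*5*(-5))*(-6 + 0) = 129 - 50*(-6) = 129 + 300 = 429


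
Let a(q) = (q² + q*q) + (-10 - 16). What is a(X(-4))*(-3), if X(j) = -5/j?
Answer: 549/8 ≈ 68.625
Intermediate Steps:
a(q) = -26 + 2*q² (a(q) = (q² + q²) - 26 = 2*q² - 26 = -26 + 2*q²)
a(X(-4))*(-3) = (-26 + 2*(-5/(-4))²)*(-3) = (-26 + 2*(-5*(-¼))²)*(-3) = (-26 + 2*(5/4)²)*(-3) = (-26 + 2*(25/16))*(-3) = (-26 + 25/8)*(-3) = -183/8*(-3) = 549/8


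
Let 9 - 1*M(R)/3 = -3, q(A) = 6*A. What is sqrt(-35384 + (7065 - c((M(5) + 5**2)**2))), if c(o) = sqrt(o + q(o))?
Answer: sqrt(-28319 - 61*sqrt(7)) ≈ 168.76*I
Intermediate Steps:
M(R) = 36 (M(R) = 27 - 3*(-3) = 27 + 9 = 36)
c(o) = sqrt(7)*sqrt(o) (c(o) = sqrt(o + 6*o) = sqrt(7*o) = sqrt(7)*sqrt(o))
sqrt(-35384 + (7065 - c((M(5) + 5**2)**2))) = sqrt(-35384 + (7065 - sqrt(7)*sqrt((36 + 5**2)**2))) = sqrt(-35384 + (7065 - sqrt(7)*sqrt((36 + 25)**2))) = sqrt(-35384 + (7065 - sqrt(7)*sqrt(61**2))) = sqrt(-35384 + (7065 - sqrt(7)*sqrt(3721))) = sqrt(-35384 + (7065 - sqrt(7)*61)) = sqrt(-35384 + (7065 - 61*sqrt(7))) = sqrt(-28319 - 61*sqrt(7))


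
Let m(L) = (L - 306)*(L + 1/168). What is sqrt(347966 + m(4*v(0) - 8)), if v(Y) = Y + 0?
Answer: sqrt(618239895)/42 ≈ 592.01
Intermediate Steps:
v(Y) = Y
m(L) = (-306 + L)*(1/168 + L) (m(L) = (-306 + L)*(L + 1/168) = (-306 + L)*(1/168 + L))
sqrt(347966 + m(4*v(0) - 8)) = sqrt(347966 + (-51/28 + (4*0 - 8)**2 - 51407*(4*0 - 8)/168)) = sqrt(347966 + (-51/28 + (0 - 8)**2 - 51407*(0 - 8)/168)) = sqrt(347966 + (-51/28 + (-8)**2 - 51407/168*(-8))) = sqrt(347966 + (-51/28 + 64 + 51407/21)) = sqrt(347966 + 210851/84) = sqrt(29439995/84) = sqrt(618239895)/42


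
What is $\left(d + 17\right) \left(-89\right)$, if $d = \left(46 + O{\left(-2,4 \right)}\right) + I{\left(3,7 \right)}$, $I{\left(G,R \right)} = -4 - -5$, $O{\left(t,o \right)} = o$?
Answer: $-6052$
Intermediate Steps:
$I{\left(G,R \right)} = 1$ ($I{\left(G,R \right)} = -4 + 5 = 1$)
$d = 51$ ($d = \left(46 + 4\right) + 1 = 50 + 1 = 51$)
$\left(d + 17\right) \left(-89\right) = \left(51 + 17\right) \left(-89\right) = 68 \left(-89\right) = -6052$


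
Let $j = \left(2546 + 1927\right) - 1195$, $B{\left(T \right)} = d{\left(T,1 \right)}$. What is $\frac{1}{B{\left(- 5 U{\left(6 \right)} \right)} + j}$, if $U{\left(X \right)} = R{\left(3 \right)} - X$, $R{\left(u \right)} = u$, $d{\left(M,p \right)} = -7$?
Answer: $\frac{1}{3271} \approx 0.00030572$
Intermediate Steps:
$U{\left(X \right)} = 3 - X$
$B{\left(T \right)} = -7$
$j = 3278$ ($j = 4473 - 1195 = 3278$)
$\frac{1}{B{\left(- 5 U{\left(6 \right)} \right)} + j} = \frac{1}{-7 + 3278} = \frac{1}{3271}$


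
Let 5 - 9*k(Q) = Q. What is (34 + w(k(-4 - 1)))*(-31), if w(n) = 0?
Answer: -1054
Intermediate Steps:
k(Q) = 5/9 - Q/9
(34 + w(k(-4 - 1)))*(-31) = (34 + 0)*(-31) = 34*(-31) = -1054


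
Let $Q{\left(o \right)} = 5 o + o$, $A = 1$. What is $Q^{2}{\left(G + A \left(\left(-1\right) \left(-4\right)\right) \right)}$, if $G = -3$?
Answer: $36$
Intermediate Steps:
$Q{\left(o \right)} = 6 o$
$Q^{2}{\left(G + A \left(\left(-1\right) \left(-4\right)\right) \right)} = \left(6 \left(-3 + 1 \left(\left(-1\right) \left(-4\right)\right)\right)\right)^{2} = \left(6 \left(-3 + 1 \cdot 4\right)\right)^{2} = \left(6 \left(-3 + 4\right)\right)^{2} = \left(6 \cdot 1\right)^{2} = 6^{2} = 36$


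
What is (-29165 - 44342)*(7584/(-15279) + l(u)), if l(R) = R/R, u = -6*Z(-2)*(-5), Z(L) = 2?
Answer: -188545455/5093 ≈ -37021.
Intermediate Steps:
u = 60 (u = -6*2*(-5) = -12*(-5) = 60)
l(R) = 1
(-29165 - 44342)*(7584/(-15279) + l(u)) = (-29165 - 44342)*(7584/(-15279) + 1) = -73507*(7584*(-1/15279) + 1) = -73507*(-2528/5093 + 1) = -73507*2565/5093 = -188545455/5093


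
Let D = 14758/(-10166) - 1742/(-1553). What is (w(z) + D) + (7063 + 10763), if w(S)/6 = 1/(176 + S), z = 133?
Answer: 14493561760817/813071597 ≈ 17826.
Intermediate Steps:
D = -2605001/7893899 (D = 14758*(-1/10166) - 1742*(-1/1553) = -7379/5083 + 1742/1553 = -2605001/7893899 ≈ -0.33000)
w(S) = 6/(176 + S)
(w(z) + D) + (7063 + 10763) = (6/(176 + 133) - 2605001/7893899) + (7063 + 10763) = (6/309 - 2605001/7893899) + 17826 = (6*(1/309) - 2605001/7893899) + 17826 = (2/103 - 2605001/7893899) + 17826 = -252527305/813071597 + 17826 = 14493561760817/813071597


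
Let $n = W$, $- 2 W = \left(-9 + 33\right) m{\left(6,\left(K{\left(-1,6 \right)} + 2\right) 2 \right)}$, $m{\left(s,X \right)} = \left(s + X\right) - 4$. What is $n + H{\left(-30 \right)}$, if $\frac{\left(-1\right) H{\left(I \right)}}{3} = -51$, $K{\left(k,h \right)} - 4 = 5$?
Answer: $-135$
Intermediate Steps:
$K{\left(k,h \right)} = 9$ ($K{\left(k,h \right)} = 4 + 5 = 9$)
$H{\left(I \right)} = 153$ ($H{\left(I \right)} = \left(-3\right) \left(-51\right) = 153$)
$m{\left(s,X \right)} = -4 + X + s$ ($m{\left(s,X \right)} = \left(X + s\right) - 4 = -4 + X + s$)
$W = -288$ ($W = - \frac{\left(-9 + 33\right) \left(-4 + \left(9 + 2\right) 2 + 6\right)}{2} = - \frac{24 \left(-4 + 11 \cdot 2 + 6\right)}{2} = - \frac{24 \left(-4 + 22 + 6\right)}{2} = - \frac{24 \cdot 24}{2} = \left(- \frac{1}{2}\right) 576 = -288$)
$n = -288$
$n + H{\left(-30 \right)} = -288 + 153 = -135$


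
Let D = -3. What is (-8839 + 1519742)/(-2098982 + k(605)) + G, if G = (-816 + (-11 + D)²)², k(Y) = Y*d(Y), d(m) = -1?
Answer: 807079731897/2099587 ≈ 3.8440e+5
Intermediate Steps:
k(Y) = -Y (k(Y) = Y*(-1) = -Y)
G = 384400 (G = (-816 + (-11 - 3)²)² = (-816 + (-14)²)² = (-816 + 196)² = (-620)² = 384400)
(-8839 + 1519742)/(-2098982 + k(605)) + G = (-8839 + 1519742)/(-2098982 - 1*605) + 384400 = 1510903/(-2098982 - 605) + 384400 = 1510903/(-2099587) + 384400 = 1510903*(-1/2099587) + 384400 = -1510903/2099587 + 384400 = 807079731897/2099587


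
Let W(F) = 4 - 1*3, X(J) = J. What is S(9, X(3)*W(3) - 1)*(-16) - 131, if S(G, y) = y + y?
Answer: -195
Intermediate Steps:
W(F) = 1 (W(F) = 4 - 3 = 1)
S(G, y) = 2*y
S(9, X(3)*W(3) - 1)*(-16) - 131 = (2*(3*1 - 1))*(-16) - 131 = (2*(3 - 1))*(-16) - 131 = (2*2)*(-16) - 131 = 4*(-16) - 131 = -64 - 131 = -195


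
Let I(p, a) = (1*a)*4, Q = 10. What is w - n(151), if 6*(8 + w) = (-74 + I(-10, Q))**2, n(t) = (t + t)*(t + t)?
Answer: -273058/3 ≈ -91019.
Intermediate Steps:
I(p, a) = 4*a (I(p, a) = a*4 = 4*a)
n(t) = 4*t**2 (n(t) = (2*t)*(2*t) = 4*t**2)
w = 554/3 (w = -8 + (-74 + 4*10)**2/6 = -8 + (-74 + 40)**2/6 = -8 + (1/6)*(-34)**2 = -8 + (1/6)*1156 = -8 + 578/3 = 554/3 ≈ 184.67)
w - n(151) = 554/3 - 4*151**2 = 554/3 - 4*22801 = 554/3 - 1*91204 = 554/3 - 91204 = -273058/3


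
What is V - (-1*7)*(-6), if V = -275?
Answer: -317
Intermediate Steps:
V - (-1*7)*(-6) = -275 - (-1*7)*(-6) = -275 - (-7)*(-6) = -275 - 1*42 = -275 - 42 = -317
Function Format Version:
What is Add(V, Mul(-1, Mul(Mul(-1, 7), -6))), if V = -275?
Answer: -317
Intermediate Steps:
Add(V, Mul(-1, Mul(Mul(-1, 7), -6))) = Add(-275, Mul(-1, Mul(Mul(-1, 7), -6))) = Add(-275, Mul(-1, Mul(-7, -6))) = Add(-275, Mul(-1, 42)) = Add(-275, -42) = -317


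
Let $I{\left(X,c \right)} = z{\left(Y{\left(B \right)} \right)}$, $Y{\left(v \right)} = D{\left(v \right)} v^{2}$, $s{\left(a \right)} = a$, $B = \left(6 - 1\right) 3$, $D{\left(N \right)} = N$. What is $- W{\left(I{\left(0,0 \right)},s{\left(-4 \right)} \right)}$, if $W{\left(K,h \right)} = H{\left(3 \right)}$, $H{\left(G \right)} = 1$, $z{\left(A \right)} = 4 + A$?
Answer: $-1$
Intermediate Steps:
$B = 15$ ($B = 5 \cdot 3 = 15$)
$Y{\left(v \right)} = v^{3}$ ($Y{\left(v \right)} = v v^{2} = v^{3}$)
$I{\left(X,c \right)} = 3379$ ($I{\left(X,c \right)} = 4 + 15^{3} = 4 + 3375 = 3379$)
$W{\left(K,h \right)} = 1$
$- W{\left(I{\left(0,0 \right)},s{\left(-4 \right)} \right)} = \left(-1\right) 1 = -1$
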